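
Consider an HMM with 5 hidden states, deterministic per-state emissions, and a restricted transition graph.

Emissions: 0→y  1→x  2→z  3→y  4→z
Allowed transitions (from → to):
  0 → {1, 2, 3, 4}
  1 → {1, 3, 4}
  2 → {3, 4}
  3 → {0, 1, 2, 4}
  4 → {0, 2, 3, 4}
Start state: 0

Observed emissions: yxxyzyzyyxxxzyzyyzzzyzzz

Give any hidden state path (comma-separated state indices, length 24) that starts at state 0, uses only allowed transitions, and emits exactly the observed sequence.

  [0] y  {0,3}  => 0  start
  [1] x  {1}  => 1  0->1 ok
  [2] x  {1}  => 1  1->1 ok
  [3] y  {0,3}  => 3  1->3 ok
  [4] z  {2,4}  => 2  3->2 ok
  [5] y  {0,3}  => 3  2->3 ok
  [6] z  {2,4}  => 2  3->2 ok
  [7] y  {0,3}  => 3  2->3 ok
  [8] y  {0,3}  => 0  3->0 ok
  [9] x  {1}  => 1  0->1 ok
  [10] x  {1}  => 1  1->1 ok
  [11] x  {1}  => 1  1->1 ok
  [12] z  {2,4}  => 4  1->4 ok
  [13] y  {0,3}  => 3  4->3 ok
  [14] z  {2,4}  => 4  3->4 ok
  [15] y  {0,3}  => 0  4->0 ok
  [16] y  {0,3}  => 3  0->3 ok
  [17] z  {2,4}  => 2  3->2 ok
  [18] z  {2,4}  => 4  2->4 ok
  [19] z  {2,4}  => 4  4->4 ok
  [20] y  {0,3}  => 0  4->0 ok
  [21] z  {2,4}  => 4  0->4 ok
  [22] z  {2,4}  => 2  4->2 ok
  [23] z  {2,4}  => 4  2->4 ok

0,1,1,3,2,3,2,3,0,1,1,1,4,3,4,0,3,2,4,4,0,4,2,4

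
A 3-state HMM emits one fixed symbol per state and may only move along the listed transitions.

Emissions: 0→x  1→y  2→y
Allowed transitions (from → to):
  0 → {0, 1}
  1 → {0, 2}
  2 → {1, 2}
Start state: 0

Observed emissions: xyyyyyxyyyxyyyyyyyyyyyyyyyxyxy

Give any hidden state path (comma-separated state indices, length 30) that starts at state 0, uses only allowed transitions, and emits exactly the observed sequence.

0,1,2,2,2,1,0,1,2,1,0,1,2,1,2,2,1,2,2,2,1,2,2,2,2,1,0,1,0,1

  pos 0: x in {0}, choose 0; start
  pos 1: y in {1,2}, choose 1; 0->1 ok
  pos 2: y in {1,2}, choose 2; 1->2 ok
  pos 3: y in {1,2}, choose 2; 2->2 ok
  pos 4: y in {1,2}, choose 2; 2->2 ok
  pos 5: y in {1,2}, choose 1; 2->1 ok
  pos 6: x in {0}, choose 0; 1->0 ok
  pos 7: y in {1,2}, choose 1; 0->1 ok
  pos 8: y in {1,2}, choose 2; 1->2 ok
  pos 9: y in {1,2}, choose 1; 2->1 ok
  pos 10: x in {0}, choose 0; 1->0 ok
  pos 11: y in {1,2}, choose 1; 0->1 ok
  pos 12: y in {1,2}, choose 2; 1->2 ok
  pos 13: y in {1,2}, choose 1; 2->1 ok
  pos 14: y in {1,2}, choose 2; 1->2 ok
  pos 15: y in {1,2}, choose 2; 2->2 ok
  pos 16: y in {1,2}, choose 1; 2->1 ok
  pos 17: y in {1,2}, choose 2; 1->2 ok
  pos 18: y in {1,2}, choose 2; 2->2 ok
  pos 19: y in {1,2}, choose 2; 2->2 ok
  pos 20: y in {1,2}, choose 1; 2->1 ok
  pos 21: y in {1,2}, choose 2; 1->2 ok
  pos 22: y in {1,2}, choose 2; 2->2 ok
  pos 23: y in {1,2}, choose 2; 2->2 ok
  pos 24: y in {1,2}, choose 2; 2->2 ok
  pos 25: y in {1,2}, choose 1; 2->1 ok
  pos 26: x in {0}, choose 0; 1->0 ok
  pos 27: y in {1,2}, choose 1; 0->1 ok
  pos 28: x in {0}, choose 0; 1->0 ok
  pos 29: y in {1,2}, choose 1; 0->1 ok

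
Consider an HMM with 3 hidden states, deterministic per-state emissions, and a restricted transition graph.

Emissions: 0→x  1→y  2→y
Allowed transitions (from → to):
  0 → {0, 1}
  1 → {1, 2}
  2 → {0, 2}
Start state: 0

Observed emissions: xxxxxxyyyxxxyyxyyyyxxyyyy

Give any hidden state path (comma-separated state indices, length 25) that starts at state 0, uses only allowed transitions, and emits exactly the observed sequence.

  pos 0: x in {0}, choose 0; start
  pos 1: x in {0}, choose 0; 0->0 ok
  pos 2: x in {0}, choose 0; 0->0 ok
  pos 3: x in {0}, choose 0; 0->0 ok
  pos 4: x in {0}, choose 0; 0->0 ok
  pos 5: x in {0}, choose 0; 0->0 ok
  pos 6: y in {1,2}, choose 1; 0->1 ok
  pos 7: y in {1,2}, choose 1; 1->1 ok
  pos 8: y in {1,2}, choose 2; 1->2 ok
  pos 9: x in {0}, choose 0; 2->0 ok
  pos 10: x in {0}, choose 0; 0->0 ok
  pos 11: x in {0}, choose 0; 0->0 ok
  pos 12: y in {1,2}, choose 1; 0->1 ok
  pos 13: y in {1,2}, choose 2; 1->2 ok
  pos 14: x in {0}, choose 0; 2->0 ok
  pos 15: y in {1,2}, choose 1; 0->1 ok
  pos 16: y in {1,2}, choose 1; 1->1 ok
  pos 17: y in {1,2}, choose 1; 1->1 ok
  pos 18: y in {1,2}, choose 2; 1->2 ok
  pos 19: x in {0}, choose 0; 2->0 ok
  pos 20: x in {0}, choose 0; 0->0 ok
  pos 21: y in {1,2}, choose 1; 0->1 ok
  pos 22: y in {1,2}, choose 1; 1->1 ok
  pos 23: y in {1,2}, choose 2; 1->2 ok
  pos 24: y in {1,2}, choose 2; 2->2 ok

0,0,0,0,0,0,1,1,2,0,0,0,1,2,0,1,1,1,2,0,0,1,1,2,2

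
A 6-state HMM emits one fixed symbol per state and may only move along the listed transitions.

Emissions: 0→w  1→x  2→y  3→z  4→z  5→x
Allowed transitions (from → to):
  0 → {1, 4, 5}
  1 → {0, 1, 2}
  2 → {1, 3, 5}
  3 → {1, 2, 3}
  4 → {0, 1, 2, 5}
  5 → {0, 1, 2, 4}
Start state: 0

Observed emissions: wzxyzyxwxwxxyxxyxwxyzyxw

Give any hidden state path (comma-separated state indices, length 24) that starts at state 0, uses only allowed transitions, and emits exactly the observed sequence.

0,4,5,2,3,2,1,0,1,0,1,1,2,5,1,2,1,0,1,2,3,2,1,0

  pos 0: w in {0}, choose 0; start
  pos 1: z in {3,4}, choose 4; 0->4 ok
  pos 2: x in {1,5}, choose 5; 4->5 ok
  pos 3: y in {2}, choose 2; 5->2 ok
  pos 4: z in {3,4}, choose 3; 2->3 ok
  pos 5: y in {2}, choose 2; 3->2 ok
  pos 6: x in {1,5}, choose 1; 2->1 ok
  pos 7: w in {0}, choose 0; 1->0 ok
  pos 8: x in {1,5}, choose 1; 0->1 ok
  pos 9: w in {0}, choose 0; 1->0 ok
  pos 10: x in {1,5}, choose 1; 0->1 ok
  pos 11: x in {1,5}, choose 1; 1->1 ok
  pos 12: y in {2}, choose 2; 1->2 ok
  pos 13: x in {1,5}, choose 5; 2->5 ok
  pos 14: x in {1,5}, choose 1; 5->1 ok
  pos 15: y in {2}, choose 2; 1->2 ok
  pos 16: x in {1,5}, choose 1; 2->1 ok
  pos 17: w in {0}, choose 0; 1->0 ok
  pos 18: x in {1,5}, choose 1; 0->1 ok
  pos 19: y in {2}, choose 2; 1->2 ok
  pos 20: z in {3,4}, choose 3; 2->3 ok
  pos 21: y in {2}, choose 2; 3->2 ok
  pos 22: x in {1,5}, choose 1; 2->1 ok
  pos 23: w in {0}, choose 0; 1->0 ok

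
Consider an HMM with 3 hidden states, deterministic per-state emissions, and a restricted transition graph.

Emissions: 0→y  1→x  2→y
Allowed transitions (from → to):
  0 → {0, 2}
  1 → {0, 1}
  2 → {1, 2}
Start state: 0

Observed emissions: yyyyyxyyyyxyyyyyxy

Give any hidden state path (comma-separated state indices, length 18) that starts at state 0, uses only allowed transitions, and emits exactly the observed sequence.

0,0,0,2,2,1,0,0,0,2,1,0,2,2,2,2,1,0

  t0 'y' -> {0,2}, take 0 (start)
  t1 'y' -> {0,2}, take 0 (0->0 ok)
  t2 'y' -> {0,2}, take 0 (0->0 ok)
  t3 'y' -> {0,2}, take 2 (0->2 ok)
  t4 'y' -> {0,2}, take 2 (2->2 ok)
  t5 'x' -> {1}, take 1 (2->1 ok)
  t6 'y' -> {0,2}, take 0 (1->0 ok)
  t7 'y' -> {0,2}, take 0 (0->0 ok)
  t8 'y' -> {0,2}, take 0 (0->0 ok)
  t9 'y' -> {0,2}, take 2 (0->2 ok)
  t10 'x' -> {1}, take 1 (2->1 ok)
  t11 'y' -> {0,2}, take 0 (1->0 ok)
  t12 'y' -> {0,2}, take 2 (0->2 ok)
  t13 'y' -> {0,2}, take 2 (2->2 ok)
  t14 'y' -> {0,2}, take 2 (2->2 ok)
  t15 'y' -> {0,2}, take 2 (2->2 ok)
  t16 'x' -> {1}, take 1 (2->1 ok)
  t17 'y' -> {0,2}, take 0 (1->0 ok)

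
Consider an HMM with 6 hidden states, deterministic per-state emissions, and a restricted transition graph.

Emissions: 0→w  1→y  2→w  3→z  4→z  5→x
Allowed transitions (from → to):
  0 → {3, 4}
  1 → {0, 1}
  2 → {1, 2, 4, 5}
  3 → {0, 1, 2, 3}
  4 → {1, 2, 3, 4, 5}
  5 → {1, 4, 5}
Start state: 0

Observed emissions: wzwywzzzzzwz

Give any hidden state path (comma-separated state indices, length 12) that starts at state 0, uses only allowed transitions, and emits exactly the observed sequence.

  [0] w  {0,2}  => 0  start
  [1] z  {3,4}  => 4  0->4 ok
  [2] w  {0,2}  => 2  4->2 ok
  [3] y  {1}  => 1  2->1 ok
  [4] w  {0,2}  => 0  1->0 ok
  [5] z  {3,4}  => 4  0->4 ok
  [6] z  {3,4}  => 3  4->3 ok
  [7] z  {3,4}  => 3  3->3 ok
  [8] z  {3,4}  => 3  3->3 ok
  [9] z  {3,4}  => 3  3->3 ok
  [10] w  {0,2}  => 0  3->0 ok
  [11] z  {3,4}  => 4  0->4 ok

0,4,2,1,0,4,3,3,3,3,0,4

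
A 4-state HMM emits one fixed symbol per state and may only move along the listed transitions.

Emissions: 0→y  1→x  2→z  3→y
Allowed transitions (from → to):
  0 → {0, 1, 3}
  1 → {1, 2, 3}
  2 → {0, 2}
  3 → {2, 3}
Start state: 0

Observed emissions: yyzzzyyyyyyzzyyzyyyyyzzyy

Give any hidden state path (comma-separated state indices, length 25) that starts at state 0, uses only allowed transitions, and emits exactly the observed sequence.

0,3,2,2,2,0,0,0,0,3,3,2,2,0,3,2,0,0,3,3,3,2,2,0,0

  [0] y  {0,3}  => 0  start
  [1] y  {0,3}  => 3  0->3 ok
  [2] z  {2}  => 2  3->2 ok
  [3] z  {2}  => 2  2->2 ok
  [4] z  {2}  => 2  2->2 ok
  [5] y  {0,3}  => 0  2->0 ok
  [6] y  {0,3}  => 0  0->0 ok
  [7] y  {0,3}  => 0  0->0 ok
  [8] y  {0,3}  => 0  0->0 ok
  [9] y  {0,3}  => 3  0->3 ok
  [10] y  {0,3}  => 3  3->3 ok
  [11] z  {2}  => 2  3->2 ok
  [12] z  {2}  => 2  2->2 ok
  [13] y  {0,3}  => 0  2->0 ok
  [14] y  {0,3}  => 3  0->3 ok
  [15] z  {2}  => 2  3->2 ok
  [16] y  {0,3}  => 0  2->0 ok
  [17] y  {0,3}  => 0  0->0 ok
  [18] y  {0,3}  => 3  0->3 ok
  [19] y  {0,3}  => 3  3->3 ok
  [20] y  {0,3}  => 3  3->3 ok
  [21] z  {2}  => 2  3->2 ok
  [22] z  {2}  => 2  2->2 ok
  [23] y  {0,3}  => 0  2->0 ok
  [24] y  {0,3}  => 0  0->0 ok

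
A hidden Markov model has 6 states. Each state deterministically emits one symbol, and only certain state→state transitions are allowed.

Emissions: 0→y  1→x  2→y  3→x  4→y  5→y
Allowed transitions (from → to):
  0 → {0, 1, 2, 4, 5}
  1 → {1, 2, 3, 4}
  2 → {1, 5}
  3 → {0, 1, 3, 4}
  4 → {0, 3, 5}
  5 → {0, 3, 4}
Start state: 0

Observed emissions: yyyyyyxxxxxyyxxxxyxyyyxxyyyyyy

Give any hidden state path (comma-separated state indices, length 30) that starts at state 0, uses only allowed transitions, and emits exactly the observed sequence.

0,0,5,4,0,4,3,1,1,1,3,0,5,3,3,1,1,2,1,2,5,4,3,1,4,0,0,0,0,4

  t0 'y' -> {0,2,4,5}, take 0 (start)
  t1 'y' -> {0,2,4,5}, take 0 (0->0 ok)
  t2 'y' -> {0,2,4,5}, take 5 (0->5 ok)
  t3 'y' -> {0,2,4,5}, take 4 (5->4 ok)
  t4 'y' -> {0,2,4,5}, take 0 (4->0 ok)
  t5 'y' -> {0,2,4,5}, take 4 (0->4 ok)
  t6 'x' -> {1,3}, take 3 (4->3 ok)
  t7 'x' -> {1,3}, take 1 (3->1 ok)
  t8 'x' -> {1,3}, take 1 (1->1 ok)
  t9 'x' -> {1,3}, take 1 (1->1 ok)
  t10 'x' -> {1,3}, take 3 (1->3 ok)
  t11 'y' -> {0,2,4,5}, take 0 (3->0 ok)
  t12 'y' -> {0,2,4,5}, take 5 (0->5 ok)
  t13 'x' -> {1,3}, take 3 (5->3 ok)
  t14 'x' -> {1,3}, take 3 (3->3 ok)
  t15 'x' -> {1,3}, take 1 (3->1 ok)
  t16 'x' -> {1,3}, take 1 (1->1 ok)
  t17 'y' -> {0,2,4,5}, take 2 (1->2 ok)
  t18 'x' -> {1,3}, take 1 (2->1 ok)
  t19 'y' -> {0,2,4,5}, take 2 (1->2 ok)
  t20 'y' -> {0,2,4,5}, take 5 (2->5 ok)
  t21 'y' -> {0,2,4,5}, take 4 (5->4 ok)
  t22 'x' -> {1,3}, take 3 (4->3 ok)
  t23 'x' -> {1,3}, take 1 (3->1 ok)
  t24 'y' -> {0,2,4,5}, take 4 (1->4 ok)
  t25 'y' -> {0,2,4,5}, take 0 (4->0 ok)
  t26 'y' -> {0,2,4,5}, take 0 (0->0 ok)
  t27 'y' -> {0,2,4,5}, take 0 (0->0 ok)
  t28 'y' -> {0,2,4,5}, take 0 (0->0 ok)
  t29 'y' -> {0,2,4,5}, take 4 (0->4 ok)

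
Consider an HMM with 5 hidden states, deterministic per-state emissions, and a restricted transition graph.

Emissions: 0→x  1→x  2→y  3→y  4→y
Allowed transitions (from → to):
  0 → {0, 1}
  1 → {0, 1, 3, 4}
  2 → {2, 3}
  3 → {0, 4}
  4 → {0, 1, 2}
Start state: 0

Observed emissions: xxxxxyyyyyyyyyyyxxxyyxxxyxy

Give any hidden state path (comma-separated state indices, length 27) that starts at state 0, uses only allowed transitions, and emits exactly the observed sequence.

  t0 'x' -> {0,1}, take 0 (start)
  t1 'x' -> {0,1}, take 0 (0->0 ok)
  t2 'x' -> {0,1}, take 0 (0->0 ok)
  t3 'x' -> {0,1}, take 1 (0->1 ok)
  t4 'x' -> {0,1}, take 1 (1->1 ok)
  t5 'y' -> {2,3,4}, take 4 (1->4 ok)
  t6 'y' -> {2,3,4}, take 2 (4->2 ok)
  t7 'y' -> {2,3,4}, take 2 (2->2 ok)
  t8 'y' -> {2,3,4}, take 2 (2->2 ok)
  t9 'y' -> {2,3,4}, take 2 (2->2 ok)
  t10 'y' -> {2,3,4}, take 3 (2->3 ok)
  t11 'y' -> {2,3,4}, take 4 (3->4 ok)
  t12 'y' -> {2,3,4}, take 2 (4->2 ok)
  t13 'y' -> {2,3,4}, take 2 (2->2 ok)
  t14 'y' -> {2,3,4}, take 3 (2->3 ok)
  t15 'y' -> {2,3,4}, take 4 (3->4 ok)
  t16 'x' -> {0,1}, take 0 (4->0 ok)
  t17 'x' -> {0,1}, take 0 (0->0 ok)
  t18 'x' -> {0,1}, take 1 (0->1 ok)
  t19 'y' -> {2,3,4}, take 3 (1->3 ok)
  t20 'y' -> {2,3,4}, take 4 (3->4 ok)
  t21 'x' -> {0,1}, take 1 (4->1 ok)
  t22 'x' -> {0,1}, take 1 (1->1 ok)
  t23 'x' -> {0,1}, take 1 (1->1 ok)
  t24 'y' -> {2,3,4}, take 4 (1->4 ok)
  t25 'x' -> {0,1}, take 1 (4->1 ok)
  t26 'y' -> {2,3,4}, take 3 (1->3 ok)

0,0,0,1,1,4,2,2,2,2,3,4,2,2,3,4,0,0,1,3,4,1,1,1,4,1,3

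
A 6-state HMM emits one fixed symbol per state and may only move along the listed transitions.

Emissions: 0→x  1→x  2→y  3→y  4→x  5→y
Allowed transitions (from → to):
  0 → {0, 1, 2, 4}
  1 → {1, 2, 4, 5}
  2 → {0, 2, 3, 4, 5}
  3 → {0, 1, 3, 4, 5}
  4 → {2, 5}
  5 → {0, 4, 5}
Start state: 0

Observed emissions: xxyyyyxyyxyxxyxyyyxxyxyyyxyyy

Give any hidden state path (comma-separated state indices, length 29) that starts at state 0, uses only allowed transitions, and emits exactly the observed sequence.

0,4,2,2,5,5,4,2,3,4,5,0,1,5,4,2,3,3,0,4,5,4,2,5,5,4,5,5,5

  pos 0: x in {0,1,4}, choose 0; start
  pos 1: x in {0,1,4}, choose 4; 0->4 ok
  pos 2: y in {2,3,5}, choose 2; 4->2 ok
  pos 3: y in {2,3,5}, choose 2; 2->2 ok
  pos 4: y in {2,3,5}, choose 5; 2->5 ok
  pos 5: y in {2,3,5}, choose 5; 5->5 ok
  pos 6: x in {0,1,4}, choose 4; 5->4 ok
  pos 7: y in {2,3,5}, choose 2; 4->2 ok
  pos 8: y in {2,3,5}, choose 3; 2->3 ok
  pos 9: x in {0,1,4}, choose 4; 3->4 ok
  pos 10: y in {2,3,5}, choose 5; 4->5 ok
  pos 11: x in {0,1,4}, choose 0; 5->0 ok
  pos 12: x in {0,1,4}, choose 1; 0->1 ok
  pos 13: y in {2,3,5}, choose 5; 1->5 ok
  pos 14: x in {0,1,4}, choose 4; 5->4 ok
  pos 15: y in {2,3,5}, choose 2; 4->2 ok
  pos 16: y in {2,3,5}, choose 3; 2->3 ok
  pos 17: y in {2,3,5}, choose 3; 3->3 ok
  pos 18: x in {0,1,4}, choose 0; 3->0 ok
  pos 19: x in {0,1,4}, choose 4; 0->4 ok
  pos 20: y in {2,3,5}, choose 5; 4->5 ok
  pos 21: x in {0,1,4}, choose 4; 5->4 ok
  pos 22: y in {2,3,5}, choose 2; 4->2 ok
  pos 23: y in {2,3,5}, choose 5; 2->5 ok
  pos 24: y in {2,3,5}, choose 5; 5->5 ok
  pos 25: x in {0,1,4}, choose 4; 5->4 ok
  pos 26: y in {2,3,5}, choose 5; 4->5 ok
  pos 27: y in {2,3,5}, choose 5; 5->5 ok
  pos 28: y in {2,3,5}, choose 5; 5->5 ok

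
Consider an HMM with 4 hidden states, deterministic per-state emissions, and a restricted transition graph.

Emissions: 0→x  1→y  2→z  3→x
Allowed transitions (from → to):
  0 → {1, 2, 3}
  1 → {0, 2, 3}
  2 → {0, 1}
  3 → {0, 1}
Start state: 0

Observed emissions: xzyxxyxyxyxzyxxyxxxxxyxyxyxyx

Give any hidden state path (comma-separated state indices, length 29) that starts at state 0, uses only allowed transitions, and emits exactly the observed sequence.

0,2,1,0,3,1,0,1,3,1,0,2,1,3,0,1,3,0,3,0,3,1,0,1,3,1,3,1,0

  pos 0: x in {0,3}, choose 0; start
  pos 1: z in {2}, choose 2; 0->2 ok
  pos 2: y in {1}, choose 1; 2->1 ok
  pos 3: x in {0,3}, choose 0; 1->0 ok
  pos 4: x in {0,3}, choose 3; 0->3 ok
  pos 5: y in {1}, choose 1; 3->1 ok
  pos 6: x in {0,3}, choose 0; 1->0 ok
  pos 7: y in {1}, choose 1; 0->1 ok
  pos 8: x in {0,3}, choose 3; 1->3 ok
  pos 9: y in {1}, choose 1; 3->1 ok
  pos 10: x in {0,3}, choose 0; 1->0 ok
  pos 11: z in {2}, choose 2; 0->2 ok
  pos 12: y in {1}, choose 1; 2->1 ok
  pos 13: x in {0,3}, choose 3; 1->3 ok
  pos 14: x in {0,3}, choose 0; 3->0 ok
  pos 15: y in {1}, choose 1; 0->1 ok
  pos 16: x in {0,3}, choose 3; 1->3 ok
  pos 17: x in {0,3}, choose 0; 3->0 ok
  pos 18: x in {0,3}, choose 3; 0->3 ok
  pos 19: x in {0,3}, choose 0; 3->0 ok
  pos 20: x in {0,3}, choose 3; 0->3 ok
  pos 21: y in {1}, choose 1; 3->1 ok
  pos 22: x in {0,3}, choose 0; 1->0 ok
  pos 23: y in {1}, choose 1; 0->1 ok
  pos 24: x in {0,3}, choose 3; 1->3 ok
  pos 25: y in {1}, choose 1; 3->1 ok
  pos 26: x in {0,3}, choose 3; 1->3 ok
  pos 27: y in {1}, choose 1; 3->1 ok
  pos 28: x in {0,3}, choose 0; 1->0 ok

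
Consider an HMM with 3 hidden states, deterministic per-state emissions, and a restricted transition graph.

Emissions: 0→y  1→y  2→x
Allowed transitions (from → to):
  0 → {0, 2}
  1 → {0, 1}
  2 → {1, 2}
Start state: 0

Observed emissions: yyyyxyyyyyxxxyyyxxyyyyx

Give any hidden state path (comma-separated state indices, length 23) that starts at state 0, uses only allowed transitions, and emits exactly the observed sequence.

  [0] y  {0,1}  => 0  start
  [1] y  {0,1}  => 0  0->0 ok
  [2] y  {0,1}  => 0  0->0 ok
  [3] y  {0,1}  => 0  0->0 ok
  [4] x  {2}  => 2  0->2 ok
  [5] y  {0,1}  => 1  2->1 ok
  [6] y  {0,1}  => 1  1->1 ok
  [7] y  {0,1}  => 1  1->1 ok
  [8] y  {0,1}  => 1  1->1 ok
  [9] y  {0,1}  => 0  1->0 ok
  [10] x  {2}  => 2  0->2 ok
  [11] x  {2}  => 2  2->2 ok
  [12] x  {2}  => 2  2->2 ok
  [13] y  {0,1}  => 1  2->1 ok
  [14] y  {0,1}  => 0  1->0 ok
  [15] y  {0,1}  => 0  0->0 ok
  [16] x  {2}  => 2  0->2 ok
  [17] x  {2}  => 2  2->2 ok
  [18] y  {0,1}  => 1  2->1 ok
  [19] y  {0,1}  => 1  1->1 ok
  [20] y  {0,1}  => 1  1->1 ok
  [21] y  {0,1}  => 0  1->0 ok
  [22] x  {2}  => 2  0->2 ok

0,0,0,0,2,1,1,1,1,0,2,2,2,1,0,0,2,2,1,1,1,0,2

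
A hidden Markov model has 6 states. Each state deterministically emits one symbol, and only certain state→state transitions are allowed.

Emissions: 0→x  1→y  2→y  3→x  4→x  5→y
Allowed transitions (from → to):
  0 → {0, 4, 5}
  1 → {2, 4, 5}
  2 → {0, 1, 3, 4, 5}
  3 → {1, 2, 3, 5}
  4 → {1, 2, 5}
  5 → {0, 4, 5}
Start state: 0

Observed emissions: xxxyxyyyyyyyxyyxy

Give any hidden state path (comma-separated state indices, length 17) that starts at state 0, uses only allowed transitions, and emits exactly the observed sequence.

  pos 0: x in {0,3,4}, choose 0; start
  pos 1: x in {0,3,4}, choose 0; 0->0 ok
  pos 2: x in {0,3,4}, choose 0; 0->0 ok
  pos 3: y in {1,2,5}, choose 5; 0->5 ok
  pos 4: x in {0,3,4}, choose 4; 5->4 ok
  pos 5: y in {1,2,5}, choose 2; 4->2 ok
  pos 6: y in {1,2,5}, choose 1; 2->1 ok
  pos 7: y in {1,2,5}, choose 2; 1->2 ok
  pos 8: y in {1,2,5}, choose 5; 2->5 ok
  pos 9: y in {1,2,5}, choose 5; 5->5 ok
  pos 10: y in {1,2,5}, choose 5; 5->5 ok
  pos 11: y in {1,2,5}, choose 5; 5->5 ok
  pos 12: x in {0,3,4}, choose 4; 5->4 ok
  pos 13: y in {1,2,5}, choose 2; 4->2 ok
  pos 14: y in {1,2,5}, choose 5; 2->5 ok
  pos 15: x in {0,3,4}, choose 4; 5->4 ok
  pos 16: y in {1,2,5}, choose 5; 4->5 ok

0,0,0,5,4,2,1,2,5,5,5,5,4,2,5,4,5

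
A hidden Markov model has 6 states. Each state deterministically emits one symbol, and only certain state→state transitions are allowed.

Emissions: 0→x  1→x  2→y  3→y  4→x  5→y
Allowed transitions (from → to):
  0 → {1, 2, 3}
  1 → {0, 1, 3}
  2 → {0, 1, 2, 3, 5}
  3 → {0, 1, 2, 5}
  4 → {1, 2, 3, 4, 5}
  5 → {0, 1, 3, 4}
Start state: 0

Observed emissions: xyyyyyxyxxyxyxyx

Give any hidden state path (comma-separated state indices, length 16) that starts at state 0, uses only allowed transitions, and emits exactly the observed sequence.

  0: obs=x cand={0,1,4} pick 0 [start]
  1: obs=y cand={2,3,5} pick 3 [0->3 ok]
  2: obs=y cand={2,3,5} pick 2 [3->2 ok]
  3: obs=y cand={2,3,5} pick 3 [2->3 ok]
  4: obs=y cand={2,3,5} pick 5 [3->5 ok]
  5: obs=y cand={2,3,5} pick 3 [5->3 ok]
  6: obs=x cand={0,1,4} pick 0 [3->0 ok]
  7: obs=y cand={2,3,5} pick 2 [0->2 ok]
  8: obs=x cand={0,1,4} pick 1 [2->1 ok]
  9: obs=x cand={0,1,4} pick 1 [1->1 ok]
  10: obs=y cand={2,3,5} pick 3 [1->3 ok]
  11: obs=x cand={0,1,4} pick 0 [3->0 ok]
  12: obs=y cand={2,3,5} pick 2 [0->2 ok]
  13: obs=x cand={0,1,4} pick 0 [2->0 ok]
  14: obs=y cand={2,3,5} pick 2 [0->2 ok]
  15: obs=x cand={0,1,4} pick 0 [2->0 ok]

0,3,2,3,5,3,0,2,1,1,3,0,2,0,2,0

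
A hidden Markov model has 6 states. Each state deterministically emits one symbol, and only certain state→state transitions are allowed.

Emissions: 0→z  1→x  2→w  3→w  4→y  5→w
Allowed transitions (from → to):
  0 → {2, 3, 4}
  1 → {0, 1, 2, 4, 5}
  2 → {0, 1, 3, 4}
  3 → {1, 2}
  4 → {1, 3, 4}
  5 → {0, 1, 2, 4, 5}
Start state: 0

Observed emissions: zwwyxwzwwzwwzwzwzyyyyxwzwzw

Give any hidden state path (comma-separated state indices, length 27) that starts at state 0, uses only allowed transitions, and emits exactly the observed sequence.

  t0 'z' -> {0}, take 0 (start)
  t1 'w' -> {2,3,5}, take 3 (0->3 ok)
  t2 'w' -> {2,3,5}, take 2 (3->2 ok)
  t3 'y' -> {4}, take 4 (2->4 ok)
  t4 'x' -> {1}, take 1 (4->1 ok)
  t5 'w' -> {2,3,5}, take 2 (1->2 ok)
  t6 'z' -> {0}, take 0 (2->0 ok)
  t7 'w' -> {2,3,5}, take 3 (0->3 ok)
  t8 'w' -> {2,3,5}, take 2 (3->2 ok)
  t9 'z' -> {0}, take 0 (2->0 ok)
  t10 'w' -> {2,3,5}, take 3 (0->3 ok)
  t11 'w' -> {2,3,5}, take 2 (3->2 ok)
  t12 'z' -> {0}, take 0 (2->0 ok)
  t13 'w' -> {2,3,5}, take 2 (0->2 ok)
  t14 'z' -> {0}, take 0 (2->0 ok)
  t15 'w' -> {2,3,5}, take 2 (0->2 ok)
  t16 'z' -> {0}, take 0 (2->0 ok)
  t17 'y' -> {4}, take 4 (0->4 ok)
  t18 'y' -> {4}, take 4 (4->4 ok)
  t19 'y' -> {4}, take 4 (4->4 ok)
  t20 'y' -> {4}, take 4 (4->4 ok)
  t21 'x' -> {1}, take 1 (4->1 ok)
  t22 'w' -> {2,3,5}, take 5 (1->5 ok)
  t23 'z' -> {0}, take 0 (5->0 ok)
  t24 'w' -> {2,3,5}, take 2 (0->2 ok)
  t25 'z' -> {0}, take 0 (2->0 ok)
  t26 'w' -> {2,3,5}, take 3 (0->3 ok)

0,3,2,4,1,2,0,3,2,0,3,2,0,2,0,2,0,4,4,4,4,1,5,0,2,0,3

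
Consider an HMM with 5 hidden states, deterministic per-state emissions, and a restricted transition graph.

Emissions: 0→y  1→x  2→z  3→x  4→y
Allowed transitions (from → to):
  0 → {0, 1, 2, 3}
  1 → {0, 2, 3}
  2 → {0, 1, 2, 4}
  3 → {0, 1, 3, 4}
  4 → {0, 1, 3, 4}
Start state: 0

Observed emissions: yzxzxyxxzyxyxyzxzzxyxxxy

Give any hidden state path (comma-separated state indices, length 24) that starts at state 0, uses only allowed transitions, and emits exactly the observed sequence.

  0: obs=y cand={0,4} pick 0 [start]
  1: obs=z cand={2} pick 2 [0->2 ok]
  2: obs=x cand={1,3} pick 1 [2->1 ok]
  3: obs=z cand={2} pick 2 [1->2 ok]
  4: obs=x cand={1,3} pick 1 [2->1 ok]
  5: obs=y cand={0,4} pick 0 [1->0 ok]
  6: obs=x cand={1,3} pick 3 [0->3 ok]
  7: obs=x cand={1,3} pick 1 [3->1 ok]
  8: obs=z cand={2} pick 2 [1->2 ok]
  9: obs=y cand={0,4} pick 4 [2->4 ok]
  10: obs=x cand={1,3} pick 3 [4->3 ok]
  11: obs=y cand={0,4} pick 4 [3->4 ok]
  12: obs=x cand={1,3} pick 1 [4->1 ok]
  13: obs=y cand={0,4} pick 0 [1->0 ok]
  14: obs=z cand={2} pick 2 [0->2 ok]
  15: obs=x cand={1,3} pick 1 [2->1 ok]
  16: obs=z cand={2} pick 2 [1->2 ok]
  17: obs=z cand={2} pick 2 [2->2 ok]
  18: obs=x cand={1,3} pick 1 [2->1 ok]
  19: obs=y cand={0,4} pick 0 [1->0 ok]
  20: obs=x cand={1,3} pick 3 [0->3 ok]
  21: obs=x cand={1,3} pick 1 [3->1 ok]
  22: obs=x cand={1,3} pick 3 [1->3 ok]
  23: obs=y cand={0,4} pick 0 [3->0 ok]

0,2,1,2,1,0,3,1,2,4,3,4,1,0,2,1,2,2,1,0,3,1,3,0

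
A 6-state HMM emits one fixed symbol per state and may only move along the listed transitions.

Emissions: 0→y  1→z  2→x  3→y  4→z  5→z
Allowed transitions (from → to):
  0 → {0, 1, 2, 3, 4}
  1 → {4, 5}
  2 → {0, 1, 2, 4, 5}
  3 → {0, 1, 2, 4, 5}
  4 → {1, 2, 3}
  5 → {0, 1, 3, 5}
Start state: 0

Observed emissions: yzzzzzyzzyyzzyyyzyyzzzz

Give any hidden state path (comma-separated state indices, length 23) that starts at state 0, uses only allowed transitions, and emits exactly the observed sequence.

0,4,1,5,1,4,3,5,5,0,0,1,5,3,0,3,5,0,3,1,4,1,5

  t0 'y' -> {0,3}, take 0 (start)
  t1 'z' -> {1,4,5}, take 4 (0->4 ok)
  t2 'z' -> {1,4,5}, take 1 (4->1 ok)
  t3 'z' -> {1,4,5}, take 5 (1->5 ok)
  t4 'z' -> {1,4,5}, take 1 (5->1 ok)
  t5 'z' -> {1,4,5}, take 4 (1->4 ok)
  t6 'y' -> {0,3}, take 3 (4->3 ok)
  t7 'z' -> {1,4,5}, take 5 (3->5 ok)
  t8 'z' -> {1,4,5}, take 5 (5->5 ok)
  t9 'y' -> {0,3}, take 0 (5->0 ok)
  t10 'y' -> {0,3}, take 0 (0->0 ok)
  t11 'z' -> {1,4,5}, take 1 (0->1 ok)
  t12 'z' -> {1,4,5}, take 5 (1->5 ok)
  t13 'y' -> {0,3}, take 3 (5->3 ok)
  t14 'y' -> {0,3}, take 0 (3->0 ok)
  t15 'y' -> {0,3}, take 3 (0->3 ok)
  t16 'z' -> {1,4,5}, take 5 (3->5 ok)
  t17 'y' -> {0,3}, take 0 (5->0 ok)
  t18 'y' -> {0,3}, take 3 (0->3 ok)
  t19 'z' -> {1,4,5}, take 1 (3->1 ok)
  t20 'z' -> {1,4,5}, take 4 (1->4 ok)
  t21 'z' -> {1,4,5}, take 1 (4->1 ok)
  t22 'z' -> {1,4,5}, take 5 (1->5 ok)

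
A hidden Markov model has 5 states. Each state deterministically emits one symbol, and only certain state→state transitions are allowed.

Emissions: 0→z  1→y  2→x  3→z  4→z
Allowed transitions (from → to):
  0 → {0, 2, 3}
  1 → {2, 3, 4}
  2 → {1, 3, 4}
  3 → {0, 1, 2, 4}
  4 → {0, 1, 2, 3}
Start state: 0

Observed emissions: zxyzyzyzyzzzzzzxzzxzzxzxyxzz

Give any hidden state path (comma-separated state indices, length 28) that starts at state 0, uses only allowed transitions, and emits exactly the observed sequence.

  0: obs=z cand={0,3,4} pick 0 [start]
  1: obs=x cand={2} pick 2 [0->2 ok]
  2: obs=y cand={1} pick 1 [2->1 ok]
  3: obs=z cand={0,3,4} pick 3 [1->3 ok]
  4: obs=y cand={1} pick 1 [3->1 ok]
  5: obs=z cand={0,3,4} pick 3 [1->3 ok]
  6: obs=y cand={1} pick 1 [3->1 ok]
  7: obs=z cand={0,3,4} pick 4 [1->4 ok]
  8: obs=y cand={1} pick 1 [4->1 ok]
  9: obs=z cand={0,3,4} pick 3 [1->3 ok]
  10: obs=z cand={0,3,4} pick 0 [3->0 ok]
  11: obs=z cand={0,3,4} pick 0 [0->0 ok]
  12: obs=z cand={0,3,4} pick 3 [0->3 ok]
  13: obs=z cand={0,3,4} pick 0 [3->0 ok]
  14: obs=z cand={0,3,4} pick 0 [0->0 ok]
  15: obs=x cand={2} pick 2 [0->2 ok]
  16: obs=z cand={0,3,4} pick 4 [2->4 ok]
  17: obs=z cand={0,3,4} pick 0 [4->0 ok]
  18: obs=x cand={2} pick 2 [0->2 ok]
  19: obs=z cand={0,3,4} pick 4 [2->4 ok]
  20: obs=z cand={0,3,4} pick 0 [4->0 ok]
  21: obs=x cand={2} pick 2 [0->2 ok]
  22: obs=z cand={0,3,4} pick 4 [2->4 ok]
  23: obs=x cand={2} pick 2 [4->2 ok]
  24: obs=y cand={1} pick 1 [2->1 ok]
  25: obs=x cand={2} pick 2 [1->2 ok]
  26: obs=z cand={0,3,4} pick 4 [2->4 ok]
  27: obs=z cand={0,3,4} pick 0 [4->0 ok]

0,2,1,3,1,3,1,4,1,3,0,0,3,0,0,2,4,0,2,4,0,2,4,2,1,2,4,0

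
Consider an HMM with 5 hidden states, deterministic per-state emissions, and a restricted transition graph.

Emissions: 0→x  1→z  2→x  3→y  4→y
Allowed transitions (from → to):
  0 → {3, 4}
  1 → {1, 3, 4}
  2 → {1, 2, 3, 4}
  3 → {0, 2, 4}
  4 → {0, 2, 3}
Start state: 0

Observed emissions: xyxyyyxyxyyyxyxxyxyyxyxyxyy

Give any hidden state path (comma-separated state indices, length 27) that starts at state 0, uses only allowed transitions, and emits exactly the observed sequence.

  t0 'x' -> {0,2}, take 0 (start)
  t1 'y' -> {3,4}, take 3 (0->3 ok)
  t2 'x' -> {0,2}, take 2 (3->2 ok)
  t3 'y' -> {3,4}, take 4 (2->4 ok)
  t4 'y' -> {3,4}, take 3 (4->3 ok)
  t5 'y' -> {3,4}, take 4 (3->4 ok)
  t6 'x' -> {0,2}, take 0 (4->0 ok)
  t7 'y' -> {3,4}, take 3 (0->3 ok)
  t8 'x' -> {0,2}, take 0 (3->0 ok)
  t9 'y' -> {3,4}, take 3 (0->3 ok)
  t10 'y' -> {3,4}, take 4 (3->4 ok)
  t11 'y' -> {3,4}, take 3 (4->3 ok)
  t12 'x' -> {0,2}, take 0 (3->0 ok)
  t13 'y' -> {3,4}, take 4 (0->4 ok)
  t14 'x' -> {0,2}, take 2 (4->2 ok)
  t15 'x' -> {0,2}, take 2 (2->2 ok)
  t16 'y' -> {3,4}, take 4 (2->4 ok)
  t17 'x' -> {0,2}, take 0 (4->0 ok)
  t18 'y' -> {3,4}, take 3 (0->3 ok)
  t19 'y' -> {3,4}, take 4 (3->4 ok)
  t20 'x' -> {0,2}, take 0 (4->0 ok)
  t21 'y' -> {3,4}, take 4 (0->4 ok)
  t22 'x' -> {0,2}, take 2 (4->2 ok)
  t23 'y' -> {3,4}, take 3 (2->3 ok)
  t24 'x' -> {0,2}, take 2 (3->2 ok)
  t25 'y' -> {3,4}, take 3 (2->3 ok)
  t26 'y' -> {3,4}, take 4 (3->4 ok)

0,3,2,4,3,4,0,3,0,3,4,3,0,4,2,2,4,0,3,4,0,4,2,3,2,3,4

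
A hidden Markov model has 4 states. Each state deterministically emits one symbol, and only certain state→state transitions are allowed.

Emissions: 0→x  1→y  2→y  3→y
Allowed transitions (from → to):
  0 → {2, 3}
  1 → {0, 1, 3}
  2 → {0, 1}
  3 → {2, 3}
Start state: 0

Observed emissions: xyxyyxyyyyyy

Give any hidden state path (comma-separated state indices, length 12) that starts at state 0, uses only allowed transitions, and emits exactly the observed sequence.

0,2,0,2,1,0,3,3,2,1,1,1

  pos 0: x in {0}, choose 0; start
  pos 1: y in {1,2,3}, choose 2; 0->2 ok
  pos 2: x in {0}, choose 0; 2->0 ok
  pos 3: y in {1,2,3}, choose 2; 0->2 ok
  pos 4: y in {1,2,3}, choose 1; 2->1 ok
  pos 5: x in {0}, choose 0; 1->0 ok
  pos 6: y in {1,2,3}, choose 3; 0->3 ok
  pos 7: y in {1,2,3}, choose 3; 3->3 ok
  pos 8: y in {1,2,3}, choose 2; 3->2 ok
  pos 9: y in {1,2,3}, choose 1; 2->1 ok
  pos 10: y in {1,2,3}, choose 1; 1->1 ok
  pos 11: y in {1,2,3}, choose 1; 1->1 ok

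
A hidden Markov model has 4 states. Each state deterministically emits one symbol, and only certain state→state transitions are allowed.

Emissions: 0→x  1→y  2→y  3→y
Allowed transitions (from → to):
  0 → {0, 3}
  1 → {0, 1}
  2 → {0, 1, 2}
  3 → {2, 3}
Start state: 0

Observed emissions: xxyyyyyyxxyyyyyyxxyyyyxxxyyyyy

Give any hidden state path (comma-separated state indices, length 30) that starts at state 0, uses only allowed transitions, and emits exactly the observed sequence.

0,0,3,3,3,2,1,1,0,0,3,3,3,3,2,1,0,0,3,3,2,2,0,0,0,3,3,3,2,2

  0: obs=x cand={0} pick 0 [start]
  1: obs=x cand={0} pick 0 [0->0 ok]
  2: obs=y cand={1,2,3} pick 3 [0->3 ok]
  3: obs=y cand={1,2,3} pick 3 [3->3 ok]
  4: obs=y cand={1,2,3} pick 3 [3->3 ok]
  5: obs=y cand={1,2,3} pick 2 [3->2 ok]
  6: obs=y cand={1,2,3} pick 1 [2->1 ok]
  7: obs=y cand={1,2,3} pick 1 [1->1 ok]
  8: obs=x cand={0} pick 0 [1->0 ok]
  9: obs=x cand={0} pick 0 [0->0 ok]
  10: obs=y cand={1,2,3} pick 3 [0->3 ok]
  11: obs=y cand={1,2,3} pick 3 [3->3 ok]
  12: obs=y cand={1,2,3} pick 3 [3->3 ok]
  13: obs=y cand={1,2,3} pick 3 [3->3 ok]
  14: obs=y cand={1,2,3} pick 2 [3->2 ok]
  15: obs=y cand={1,2,3} pick 1 [2->1 ok]
  16: obs=x cand={0} pick 0 [1->0 ok]
  17: obs=x cand={0} pick 0 [0->0 ok]
  18: obs=y cand={1,2,3} pick 3 [0->3 ok]
  19: obs=y cand={1,2,3} pick 3 [3->3 ok]
  20: obs=y cand={1,2,3} pick 2 [3->2 ok]
  21: obs=y cand={1,2,3} pick 2 [2->2 ok]
  22: obs=x cand={0} pick 0 [2->0 ok]
  23: obs=x cand={0} pick 0 [0->0 ok]
  24: obs=x cand={0} pick 0 [0->0 ok]
  25: obs=y cand={1,2,3} pick 3 [0->3 ok]
  26: obs=y cand={1,2,3} pick 3 [3->3 ok]
  27: obs=y cand={1,2,3} pick 3 [3->3 ok]
  28: obs=y cand={1,2,3} pick 2 [3->2 ok]
  29: obs=y cand={1,2,3} pick 2 [2->2 ok]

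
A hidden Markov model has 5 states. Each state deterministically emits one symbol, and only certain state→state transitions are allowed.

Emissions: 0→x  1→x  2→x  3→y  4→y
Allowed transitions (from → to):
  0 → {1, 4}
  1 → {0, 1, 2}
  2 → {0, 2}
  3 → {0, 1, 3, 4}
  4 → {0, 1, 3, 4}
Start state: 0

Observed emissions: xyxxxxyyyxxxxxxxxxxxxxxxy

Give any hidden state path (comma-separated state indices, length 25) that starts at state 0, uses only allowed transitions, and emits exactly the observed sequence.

0,4,1,1,2,0,4,3,4,0,1,1,1,2,0,1,1,1,1,2,2,0,1,0,4

  pos 0: x in {0,1,2}, choose 0; start
  pos 1: y in {3,4}, choose 4; 0->4 ok
  pos 2: x in {0,1,2}, choose 1; 4->1 ok
  pos 3: x in {0,1,2}, choose 1; 1->1 ok
  pos 4: x in {0,1,2}, choose 2; 1->2 ok
  pos 5: x in {0,1,2}, choose 0; 2->0 ok
  pos 6: y in {3,4}, choose 4; 0->4 ok
  pos 7: y in {3,4}, choose 3; 4->3 ok
  pos 8: y in {3,4}, choose 4; 3->4 ok
  pos 9: x in {0,1,2}, choose 0; 4->0 ok
  pos 10: x in {0,1,2}, choose 1; 0->1 ok
  pos 11: x in {0,1,2}, choose 1; 1->1 ok
  pos 12: x in {0,1,2}, choose 1; 1->1 ok
  pos 13: x in {0,1,2}, choose 2; 1->2 ok
  pos 14: x in {0,1,2}, choose 0; 2->0 ok
  pos 15: x in {0,1,2}, choose 1; 0->1 ok
  pos 16: x in {0,1,2}, choose 1; 1->1 ok
  pos 17: x in {0,1,2}, choose 1; 1->1 ok
  pos 18: x in {0,1,2}, choose 1; 1->1 ok
  pos 19: x in {0,1,2}, choose 2; 1->2 ok
  pos 20: x in {0,1,2}, choose 2; 2->2 ok
  pos 21: x in {0,1,2}, choose 0; 2->0 ok
  pos 22: x in {0,1,2}, choose 1; 0->1 ok
  pos 23: x in {0,1,2}, choose 0; 1->0 ok
  pos 24: y in {3,4}, choose 4; 0->4 ok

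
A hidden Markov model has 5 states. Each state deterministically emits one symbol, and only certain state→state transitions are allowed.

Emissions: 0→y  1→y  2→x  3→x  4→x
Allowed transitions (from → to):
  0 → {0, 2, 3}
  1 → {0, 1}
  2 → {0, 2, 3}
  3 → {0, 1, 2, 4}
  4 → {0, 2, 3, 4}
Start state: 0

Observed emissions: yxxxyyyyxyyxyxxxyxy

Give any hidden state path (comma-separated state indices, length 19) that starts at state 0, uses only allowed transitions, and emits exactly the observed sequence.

0,2,2,3,1,1,1,0,3,1,0,3,0,3,2,2,0,2,0

  t0 'y' -> {0,1}, take 0 (start)
  t1 'x' -> {2,3,4}, take 2 (0->2 ok)
  t2 'x' -> {2,3,4}, take 2 (2->2 ok)
  t3 'x' -> {2,3,4}, take 3 (2->3 ok)
  t4 'y' -> {0,1}, take 1 (3->1 ok)
  t5 'y' -> {0,1}, take 1 (1->1 ok)
  t6 'y' -> {0,1}, take 1 (1->1 ok)
  t7 'y' -> {0,1}, take 0 (1->0 ok)
  t8 'x' -> {2,3,4}, take 3 (0->3 ok)
  t9 'y' -> {0,1}, take 1 (3->1 ok)
  t10 'y' -> {0,1}, take 0 (1->0 ok)
  t11 'x' -> {2,3,4}, take 3 (0->3 ok)
  t12 'y' -> {0,1}, take 0 (3->0 ok)
  t13 'x' -> {2,3,4}, take 3 (0->3 ok)
  t14 'x' -> {2,3,4}, take 2 (3->2 ok)
  t15 'x' -> {2,3,4}, take 2 (2->2 ok)
  t16 'y' -> {0,1}, take 0 (2->0 ok)
  t17 'x' -> {2,3,4}, take 2 (0->2 ok)
  t18 'y' -> {0,1}, take 0 (2->0 ok)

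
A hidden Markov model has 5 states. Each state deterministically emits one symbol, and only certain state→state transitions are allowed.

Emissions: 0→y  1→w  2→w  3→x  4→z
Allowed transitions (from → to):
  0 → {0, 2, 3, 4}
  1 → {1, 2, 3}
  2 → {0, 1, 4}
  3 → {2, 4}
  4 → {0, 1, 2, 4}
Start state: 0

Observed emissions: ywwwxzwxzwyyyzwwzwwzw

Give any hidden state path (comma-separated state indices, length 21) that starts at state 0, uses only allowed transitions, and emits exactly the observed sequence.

0,2,1,1,3,4,1,3,4,2,0,0,0,4,1,2,4,1,2,4,1

  pos 0: y in {0}, choose 0; start
  pos 1: w in {1,2}, choose 2; 0->2 ok
  pos 2: w in {1,2}, choose 1; 2->1 ok
  pos 3: w in {1,2}, choose 1; 1->1 ok
  pos 4: x in {3}, choose 3; 1->3 ok
  pos 5: z in {4}, choose 4; 3->4 ok
  pos 6: w in {1,2}, choose 1; 4->1 ok
  pos 7: x in {3}, choose 3; 1->3 ok
  pos 8: z in {4}, choose 4; 3->4 ok
  pos 9: w in {1,2}, choose 2; 4->2 ok
  pos 10: y in {0}, choose 0; 2->0 ok
  pos 11: y in {0}, choose 0; 0->0 ok
  pos 12: y in {0}, choose 0; 0->0 ok
  pos 13: z in {4}, choose 4; 0->4 ok
  pos 14: w in {1,2}, choose 1; 4->1 ok
  pos 15: w in {1,2}, choose 2; 1->2 ok
  pos 16: z in {4}, choose 4; 2->4 ok
  pos 17: w in {1,2}, choose 1; 4->1 ok
  pos 18: w in {1,2}, choose 2; 1->2 ok
  pos 19: z in {4}, choose 4; 2->4 ok
  pos 20: w in {1,2}, choose 1; 4->1 ok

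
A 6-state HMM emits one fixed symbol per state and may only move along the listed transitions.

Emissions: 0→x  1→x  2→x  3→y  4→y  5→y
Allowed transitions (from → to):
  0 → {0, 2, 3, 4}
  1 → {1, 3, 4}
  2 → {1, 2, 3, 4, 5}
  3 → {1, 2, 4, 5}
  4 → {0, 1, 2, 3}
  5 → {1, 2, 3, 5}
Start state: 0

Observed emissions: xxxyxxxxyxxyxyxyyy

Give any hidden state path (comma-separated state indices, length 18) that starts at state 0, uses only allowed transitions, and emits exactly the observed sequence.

0,0,2,3,1,1,1,1,4,0,2,4,0,4,2,4,3,4

  t0 'x' -> {0,1,2}, take 0 (start)
  t1 'x' -> {0,1,2}, take 0 (0->0 ok)
  t2 'x' -> {0,1,2}, take 2 (0->2 ok)
  t3 'y' -> {3,4,5}, take 3 (2->3 ok)
  t4 'x' -> {0,1,2}, take 1 (3->1 ok)
  t5 'x' -> {0,1,2}, take 1 (1->1 ok)
  t6 'x' -> {0,1,2}, take 1 (1->1 ok)
  t7 'x' -> {0,1,2}, take 1 (1->1 ok)
  t8 'y' -> {3,4,5}, take 4 (1->4 ok)
  t9 'x' -> {0,1,2}, take 0 (4->0 ok)
  t10 'x' -> {0,1,2}, take 2 (0->2 ok)
  t11 'y' -> {3,4,5}, take 4 (2->4 ok)
  t12 'x' -> {0,1,2}, take 0 (4->0 ok)
  t13 'y' -> {3,4,5}, take 4 (0->4 ok)
  t14 'x' -> {0,1,2}, take 2 (4->2 ok)
  t15 'y' -> {3,4,5}, take 4 (2->4 ok)
  t16 'y' -> {3,4,5}, take 3 (4->3 ok)
  t17 'y' -> {3,4,5}, take 4 (3->4 ok)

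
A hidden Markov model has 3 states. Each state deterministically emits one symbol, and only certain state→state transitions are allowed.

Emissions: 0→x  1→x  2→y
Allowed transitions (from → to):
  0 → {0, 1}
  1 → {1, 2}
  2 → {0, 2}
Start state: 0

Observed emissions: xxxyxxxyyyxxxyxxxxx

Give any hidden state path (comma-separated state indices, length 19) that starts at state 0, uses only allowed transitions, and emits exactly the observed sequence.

0,0,1,2,0,0,1,2,2,2,0,0,1,2,0,0,1,1,1

  [0] x  {0,1}  => 0  start
  [1] x  {0,1}  => 0  0->0 ok
  [2] x  {0,1}  => 1  0->1 ok
  [3] y  {2}  => 2  1->2 ok
  [4] x  {0,1}  => 0  2->0 ok
  [5] x  {0,1}  => 0  0->0 ok
  [6] x  {0,1}  => 1  0->1 ok
  [7] y  {2}  => 2  1->2 ok
  [8] y  {2}  => 2  2->2 ok
  [9] y  {2}  => 2  2->2 ok
  [10] x  {0,1}  => 0  2->0 ok
  [11] x  {0,1}  => 0  0->0 ok
  [12] x  {0,1}  => 1  0->1 ok
  [13] y  {2}  => 2  1->2 ok
  [14] x  {0,1}  => 0  2->0 ok
  [15] x  {0,1}  => 0  0->0 ok
  [16] x  {0,1}  => 1  0->1 ok
  [17] x  {0,1}  => 1  1->1 ok
  [18] x  {0,1}  => 1  1->1 ok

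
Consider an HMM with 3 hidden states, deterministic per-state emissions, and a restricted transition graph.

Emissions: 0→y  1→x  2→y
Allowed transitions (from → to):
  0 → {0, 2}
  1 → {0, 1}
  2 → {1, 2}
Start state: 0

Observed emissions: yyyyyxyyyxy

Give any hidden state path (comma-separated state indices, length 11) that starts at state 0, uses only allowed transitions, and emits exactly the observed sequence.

0,0,0,2,2,1,0,2,2,1,0

  [0] y  {0,2}  => 0  start
  [1] y  {0,2}  => 0  0->0 ok
  [2] y  {0,2}  => 0  0->0 ok
  [3] y  {0,2}  => 2  0->2 ok
  [4] y  {0,2}  => 2  2->2 ok
  [5] x  {1}  => 1  2->1 ok
  [6] y  {0,2}  => 0  1->0 ok
  [7] y  {0,2}  => 2  0->2 ok
  [8] y  {0,2}  => 2  2->2 ok
  [9] x  {1}  => 1  2->1 ok
  [10] y  {0,2}  => 0  1->0 ok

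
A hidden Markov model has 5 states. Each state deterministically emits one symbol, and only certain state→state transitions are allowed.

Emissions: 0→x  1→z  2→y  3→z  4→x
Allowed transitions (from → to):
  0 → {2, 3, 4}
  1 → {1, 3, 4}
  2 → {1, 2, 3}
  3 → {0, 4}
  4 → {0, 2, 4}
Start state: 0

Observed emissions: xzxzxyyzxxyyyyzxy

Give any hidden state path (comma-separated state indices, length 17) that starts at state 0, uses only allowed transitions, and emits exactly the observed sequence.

0,3,0,3,0,2,2,3,4,0,2,2,2,2,3,4,2

  [0] x  {0,4}  => 0  start
  [1] z  {1,3}  => 3  0->3 ok
  [2] x  {0,4}  => 0  3->0 ok
  [3] z  {1,3}  => 3  0->3 ok
  [4] x  {0,4}  => 0  3->0 ok
  [5] y  {2}  => 2  0->2 ok
  [6] y  {2}  => 2  2->2 ok
  [7] z  {1,3}  => 3  2->3 ok
  [8] x  {0,4}  => 4  3->4 ok
  [9] x  {0,4}  => 0  4->0 ok
  [10] y  {2}  => 2  0->2 ok
  [11] y  {2}  => 2  2->2 ok
  [12] y  {2}  => 2  2->2 ok
  [13] y  {2}  => 2  2->2 ok
  [14] z  {1,3}  => 3  2->3 ok
  [15] x  {0,4}  => 4  3->4 ok
  [16] y  {2}  => 2  4->2 ok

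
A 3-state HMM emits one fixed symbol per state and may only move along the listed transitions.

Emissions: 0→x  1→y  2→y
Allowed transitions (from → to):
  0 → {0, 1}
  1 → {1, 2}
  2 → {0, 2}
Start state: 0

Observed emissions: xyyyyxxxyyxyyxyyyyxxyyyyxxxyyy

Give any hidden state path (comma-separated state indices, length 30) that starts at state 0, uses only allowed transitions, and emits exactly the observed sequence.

  0: obs=x cand={0} pick 0 [start]
  1: obs=y cand={1,2} pick 1 [0->1 ok]
  2: obs=y cand={1,2} pick 1 [1->1 ok]
  3: obs=y cand={1,2} pick 2 [1->2 ok]
  4: obs=y cand={1,2} pick 2 [2->2 ok]
  5: obs=x cand={0} pick 0 [2->0 ok]
  6: obs=x cand={0} pick 0 [0->0 ok]
  7: obs=x cand={0} pick 0 [0->0 ok]
  8: obs=y cand={1,2} pick 1 [0->1 ok]
  9: obs=y cand={1,2} pick 2 [1->2 ok]
  10: obs=x cand={0} pick 0 [2->0 ok]
  11: obs=y cand={1,2} pick 1 [0->1 ok]
  12: obs=y cand={1,2} pick 2 [1->2 ok]
  13: obs=x cand={0} pick 0 [2->0 ok]
  14: obs=y cand={1,2} pick 1 [0->1 ok]
  15: obs=y cand={1,2} pick 1 [1->1 ok]
  16: obs=y cand={1,2} pick 1 [1->1 ok]
  17: obs=y cand={1,2} pick 2 [1->2 ok]
  18: obs=x cand={0} pick 0 [2->0 ok]
  19: obs=x cand={0} pick 0 [0->0 ok]
  20: obs=y cand={1,2} pick 1 [0->1 ok]
  21: obs=y cand={1,2} pick 2 [1->2 ok]
  22: obs=y cand={1,2} pick 2 [2->2 ok]
  23: obs=y cand={1,2} pick 2 [2->2 ok]
  24: obs=x cand={0} pick 0 [2->0 ok]
  25: obs=x cand={0} pick 0 [0->0 ok]
  26: obs=x cand={0} pick 0 [0->0 ok]
  27: obs=y cand={1,2} pick 1 [0->1 ok]
  28: obs=y cand={1,2} pick 1 [1->1 ok]
  29: obs=y cand={1,2} pick 1 [1->1 ok]

0,1,1,2,2,0,0,0,1,2,0,1,2,0,1,1,1,2,0,0,1,2,2,2,0,0,0,1,1,1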